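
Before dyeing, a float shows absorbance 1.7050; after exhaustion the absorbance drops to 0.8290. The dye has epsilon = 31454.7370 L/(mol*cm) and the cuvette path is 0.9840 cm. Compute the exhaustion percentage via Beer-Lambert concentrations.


c_initial = A_i / (epsilon * l) = 1.7050 / (31454.7370 * 0.9840) = 5.5086e-05 mol/L
c_final = A_f / (epsilon * l) = 0.8290 / (31454.7370 * 0.9840) = 2.6784e-05 mol/L
Exhaustion = (c_initial - c_final) / c_initial * 100 = (5.5086e-05 - 2.6784e-05) / 5.5086e-05 * 100 = 51.3783 %


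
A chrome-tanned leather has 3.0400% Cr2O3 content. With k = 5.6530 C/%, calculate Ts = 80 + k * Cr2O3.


Formula: Ts = 80 + k * Cr2O3
Substituting: Ts = 80 + 5.6530 * 3.0400
Result: 97.1851 C


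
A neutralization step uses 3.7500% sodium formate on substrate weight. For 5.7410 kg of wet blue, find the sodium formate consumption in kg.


Formula: Neutralizer = substrate * pct / 100
Substituting: Neutralizer = 5.7410 * 3.7500 / 100
Result: 0.2153 kg


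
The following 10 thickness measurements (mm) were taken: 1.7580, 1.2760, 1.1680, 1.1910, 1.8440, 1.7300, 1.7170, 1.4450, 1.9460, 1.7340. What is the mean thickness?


Formula: Average = sum / n
Substituting: Average = 15.8090 / 10
Result: 1.5809 mm


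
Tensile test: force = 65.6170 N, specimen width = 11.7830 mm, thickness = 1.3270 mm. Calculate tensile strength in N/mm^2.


Formula: TS = force / (width * thickness)
Substituting: TS = 65.6170 / (11.7830 * 1.3270)
Result: 4.1965 N/mm^2


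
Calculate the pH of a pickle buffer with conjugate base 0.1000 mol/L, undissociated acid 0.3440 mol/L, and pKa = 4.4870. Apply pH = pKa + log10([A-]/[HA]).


ratio = [A-] / [HA] = 0.1000 / 0.3440 = 0.2907
log10(ratio) = -0.5366
pH = pKa + log10(ratio) = 4.4870 - 0.5366 = 3.9504


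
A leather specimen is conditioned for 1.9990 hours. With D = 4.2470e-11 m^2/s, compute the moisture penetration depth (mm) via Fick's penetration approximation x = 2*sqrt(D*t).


t = 1.9990 hr * 3600 = 7196.4000 s
D * t = 4.2470e-11 * 7196.4000 = 3.0563e-07
x = 2 * sqrt(D*t) = 2 * sqrt(3.0563e-07) = 0.00110568 m = 1.1057 mm


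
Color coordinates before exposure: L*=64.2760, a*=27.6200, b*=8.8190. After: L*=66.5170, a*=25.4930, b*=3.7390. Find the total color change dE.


dL = 2.2410, da = -2.1270, db = -5.0800
dE = sqrt(2.2410^2 + (-2.1270)^2 + (-5.0800)^2) = 5.9458


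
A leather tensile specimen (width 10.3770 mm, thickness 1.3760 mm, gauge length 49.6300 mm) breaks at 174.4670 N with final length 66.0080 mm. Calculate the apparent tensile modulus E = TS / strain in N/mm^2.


TS = F / (w * t) = 174.4670 / (10.3770 * 1.3760) = 12.2186 N/mm^2
strain = (Lf - L0) / L0 = (66.0080 - 49.6300) / 49.6300 = 0.3300
E = TS / strain = 12.2186 / 0.3300 = 37.0260 N/mm^2


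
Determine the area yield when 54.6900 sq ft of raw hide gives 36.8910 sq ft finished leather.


Formula: Yield = finished / raw * 100
Substituting: Yield = 36.8910 / 54.6900 * 100
Result: 67.4547 %


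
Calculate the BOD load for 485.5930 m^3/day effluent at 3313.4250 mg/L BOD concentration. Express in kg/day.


Formula: BOD_load = volume * conc / 1000
Substituting: BOD_load = 485.5930 * 3313.4250 / 1000
Result: 1608.9760 kg/day


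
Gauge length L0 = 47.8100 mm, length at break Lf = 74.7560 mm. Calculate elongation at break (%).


Formula: Elongation = (Lf - L0) / L0 * 100
Substituting: Elongation = (74.7560 - 47.8100) / 47.8100 * 100
Result: 56.3606 %


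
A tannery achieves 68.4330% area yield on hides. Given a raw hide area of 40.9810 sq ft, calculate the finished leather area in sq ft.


Formula: finished = raw * yield / 100
Substituting: finished = 40.9810 * 68.4330 / 100
Result: 28.0445 sq ft


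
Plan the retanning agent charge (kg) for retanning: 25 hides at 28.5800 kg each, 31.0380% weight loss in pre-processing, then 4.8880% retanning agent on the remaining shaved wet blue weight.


Total_raw = N * avg_wt = 25 * 28.5800 = 714.5000 kg
Substrate = Total_raw * (1 - loss/100) = 714.5000 * (1 - 31.0380/100) = 492.7335 kg
Retan = Substrate * pct / 100 = 492.7335 * 4.8880 / 100 = 24.0848 kg


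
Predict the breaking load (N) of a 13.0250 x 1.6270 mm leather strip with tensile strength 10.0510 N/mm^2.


Formula: F = TS * w * t
Substituting: F = 10.0510 * 13.0250 * 1.6270
Result: 212.9975 N


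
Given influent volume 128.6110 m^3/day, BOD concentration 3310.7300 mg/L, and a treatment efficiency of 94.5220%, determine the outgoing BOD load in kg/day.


Load_in = volume * conc / 1000 = 128.6110 * 3310.7300 / 1000 = 425.7963 kg/day
Removed = Load_in * eff / 100 = 425.7963 * 94.5220 / 100 = 402.4712 kg/day
Load_out = Load_in - Removed = 425.7963 - 402.4712 = 23.3251 kg/day


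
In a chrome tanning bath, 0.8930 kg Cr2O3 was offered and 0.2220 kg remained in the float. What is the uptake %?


Formula: Uptake = (offered - residual) / offered * 100
Substituting: Uptake = (0.8930 - 0.2220) / 0.8930 * 100
Result: 75.1400 %


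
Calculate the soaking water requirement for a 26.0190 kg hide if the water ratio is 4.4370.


Formula: Water = hide_weight * ratio
Substituting: Water = 26.0190 * 4.4370
Result: 115.4463 kg


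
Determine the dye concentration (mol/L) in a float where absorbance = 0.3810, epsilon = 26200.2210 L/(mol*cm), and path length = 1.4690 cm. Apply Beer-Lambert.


Formula: c = A / (epsilon * l)
Substituting: c = 0.3810 / (26200.2210 * 1.4690)
Result: 9.8992e-06 mol/L


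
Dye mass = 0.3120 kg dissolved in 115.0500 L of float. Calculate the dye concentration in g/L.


Formula: Conc = dye_mass(kg) / volume(L) * 1000
Substituting: Conc = 0.3120 / 115.0500 * 1000
Result: 2.7119 g/L


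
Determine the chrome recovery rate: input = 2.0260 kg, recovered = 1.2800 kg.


Formula: Recovery = recovered / input * 100
Substituting: Recovery = 1.2800 / 2.0260 * 100
Result: 63.1787 %


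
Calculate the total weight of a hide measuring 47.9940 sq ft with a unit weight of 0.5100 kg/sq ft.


Formula: Weight = area * weight_per_sqft
Substituting: Weight = 47.9940 * 0.5100
Result: 24.4769 kg


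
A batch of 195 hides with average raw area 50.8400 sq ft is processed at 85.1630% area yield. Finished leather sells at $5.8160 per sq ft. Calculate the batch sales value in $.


Raw_total = N * avg_area = 195 * 50.8400 = 9913.8000 sq ft
Finished = Raw_total * yield / 100 = 9913.8000 * 85.1630 / 100 = 8442.8895 sq ft
Value = Finished * price = 8442.8895 * 5.8160 = 49103.8453 $


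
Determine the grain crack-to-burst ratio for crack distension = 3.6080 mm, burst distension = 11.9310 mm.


Formula: Ratio = crack / burst
Substituting: Ratio = 3.6080 / 11.9310
Result: 0.3024


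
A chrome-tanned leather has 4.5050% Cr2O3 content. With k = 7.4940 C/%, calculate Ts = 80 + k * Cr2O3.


Formula: Ts = 80 + k * Cr2O3
Substituting: Ts = 80 + 7.4940 * 4.5050
Result: 113.7605 C


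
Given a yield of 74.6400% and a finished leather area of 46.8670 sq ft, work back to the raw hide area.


Formula: raw = finished * 100 / yield
Substituting: raw = 46.8670 * 100 / 74.6400
Result: 62.7907 sq ft


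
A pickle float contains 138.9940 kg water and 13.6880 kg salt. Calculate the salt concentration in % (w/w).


Formula: Conc = salt / (water + salt) * 100
Substituting: Conc = 13.6880 / (138.9940 + 13.6880) * 100
Result: 8.9650 %


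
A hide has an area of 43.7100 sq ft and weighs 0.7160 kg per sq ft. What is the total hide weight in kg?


Formula: Weight = area * weight_per_sqft
Substituting: Weight = 43.7100 * 0.7160
Result: 31.2964 kg


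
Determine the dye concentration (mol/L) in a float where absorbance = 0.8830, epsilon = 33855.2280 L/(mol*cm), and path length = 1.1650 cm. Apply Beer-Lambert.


Formula: c = A / (epsilon * l)
Substituting: c = 0.8830 / (33855.2280 * 1.1650)
Result: 2.2388e-05 mol/L


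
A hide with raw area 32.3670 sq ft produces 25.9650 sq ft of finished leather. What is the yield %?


Formula: Yield = finished / raw * 100
Substituting: Yield = 25.9650 / 32.3670 * 100
Result: 80.2206 %


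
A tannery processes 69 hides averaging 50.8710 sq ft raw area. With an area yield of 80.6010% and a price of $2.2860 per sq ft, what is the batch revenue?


Raw_total = N * avg_area = 69 * 50.8710 = 3510.0990 sq ft
Finished = Raw_total * yield / 100 = 3510.0990 * 80.6010 / 100 = 2829.1749 sq ft
Value = Finished * price = 2829.1749 * 2.2860 = 6467.4938 $


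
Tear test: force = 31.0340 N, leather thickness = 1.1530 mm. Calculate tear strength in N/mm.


Formula: Tear strength = force / thickness
Substituting: Tear strength = 31.0340 / 1.1530
Result: 26.9159 N/mm


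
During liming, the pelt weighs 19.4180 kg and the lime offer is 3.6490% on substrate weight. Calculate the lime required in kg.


Formula: Lime = substrate * pct / 100
Substituting: Lime = 19.4180 * 3.6490 / 100
Result: 0.7086 kg


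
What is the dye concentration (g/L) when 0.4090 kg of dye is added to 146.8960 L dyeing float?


Formula: Conc = dye_mass(kg) / volume(L) * 1000
Substituting: Conc = 0.4090 / 146.8960 * 1000
Result: 2.7843 g/L


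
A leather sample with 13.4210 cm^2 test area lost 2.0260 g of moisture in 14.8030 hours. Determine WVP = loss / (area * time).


Formula: WVP = loss / (area * time)
Substituting: WVP = 2.0260 / (13.4210 * 14.8030)
Result: 0.0101978 g/(cm^2*hr)


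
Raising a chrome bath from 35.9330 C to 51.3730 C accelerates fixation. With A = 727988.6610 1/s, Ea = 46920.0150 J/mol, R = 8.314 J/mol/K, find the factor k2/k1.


T1 = 35.9330 + 273.15 = 309.0830 K; T2 = 51.3730 + 273.15 = 324.5230 K
k1 = A * exp(-Ea/(R*T1)) = 727988.6610 * exp(-46920.0150/(8.314*309.0830)) = 0.00855883 1/s
k2 = A * exp(-Ea/(R*T2)) = 727988.6610 * exp(-46920.0150/(8.314*324.5230)) = 0.0204028 1/s
k2/k1 = 0.0204028 / 0.00855883 = 2.3838


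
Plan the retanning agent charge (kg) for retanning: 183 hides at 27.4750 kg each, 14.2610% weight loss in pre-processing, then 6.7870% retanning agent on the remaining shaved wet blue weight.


Total_raw = N * avg_wt = 183 * 27.4750 = 5027.9250 kg
Substrate = Total_raw * (1 - loss/100) = 5027.9250 * (1 - 14.2610/100) = 4310.8926 kg
Retan = Substrate * pct / 100 = 4310.8926 * 6.7870 / 100 = 292.5803 kg


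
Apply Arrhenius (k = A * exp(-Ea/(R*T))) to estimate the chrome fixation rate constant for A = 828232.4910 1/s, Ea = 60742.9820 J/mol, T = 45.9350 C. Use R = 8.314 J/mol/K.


T_K = T_C + 273.15 = 45.9350 + 273.15 = 319.0850 K
exponent = -Ea / (R * T_K) = -60742.9820 / (8.314 * 319.0850) = -22.8971
k = A * exp(exponent) = 828232.4910 * exp(-22.8971) = 9.4208e-05 1/s


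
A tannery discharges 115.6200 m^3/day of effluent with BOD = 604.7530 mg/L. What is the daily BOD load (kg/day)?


Formula: BOD_load = volume * conc / 1000
Substituting: BOD_load = 115.6200 * 604.7530 / 1000
Result: 69.9215 kg/day


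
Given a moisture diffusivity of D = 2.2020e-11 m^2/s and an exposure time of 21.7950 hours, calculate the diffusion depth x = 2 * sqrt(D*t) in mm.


t = 21.7950 hr * 3600 = 78462.0000 s
D * t = 2.2020e-11 * 78462.0000 = 1.7277e-06
x = 2 * sqrt(D*t) = 2 * sqrt(1.7277e-06) = 0.00262887 m = 2.6289 mm


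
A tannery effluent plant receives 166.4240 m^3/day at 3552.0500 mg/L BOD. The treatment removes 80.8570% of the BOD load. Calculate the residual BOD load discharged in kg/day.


Load_in = volume * conc / 1000 = 166.4240 * 3552.0500 / 1000 = 591.1464 kg/day
Removed = Load_in * eff / 100 = 591.1464 * 80.8570 / 100 = 477.9832 kg/day
Load_out = Load_in - Removed = 591.1464 - 477.9832 = 113.1631 kg/day


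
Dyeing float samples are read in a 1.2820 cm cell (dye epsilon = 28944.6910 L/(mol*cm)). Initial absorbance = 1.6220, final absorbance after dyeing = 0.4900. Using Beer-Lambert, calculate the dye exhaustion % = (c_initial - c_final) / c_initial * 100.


c_initial = A_i / (epsilon * l) = 1.6220 / (28944.6910 * 1.2820) = 4.3711e-05 mol/L
c_final = A_f / (epsilon * l) = 0.4900 / (28944.6910 * 1.2820) = 1.3205e-05 mol/L
Exhaustion = (c_initial - c_final) / c_initial * 100 = (4.3711e-05 - 1.3205e-05) / 4.3711e-05 * 100 = 69.7904 %


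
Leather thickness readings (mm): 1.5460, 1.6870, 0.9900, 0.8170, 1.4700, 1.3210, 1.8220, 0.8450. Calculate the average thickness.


Formula: Average = sum / n
Substituting: Average = 10.4980 / 8
Result: 1.3122 mm


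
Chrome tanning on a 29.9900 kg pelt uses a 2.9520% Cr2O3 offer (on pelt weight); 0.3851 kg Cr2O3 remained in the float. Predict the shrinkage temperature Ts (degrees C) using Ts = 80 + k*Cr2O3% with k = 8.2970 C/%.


Offered = pelt * offer_pct / 100 = 29.9900 * 2.9520 / 100 = 0.8853 kg
Uptake = offered - residual = 0.8853 - 0.3851 = 0.5002 kg
Cr2O3% on pelt = uptake / pelt * 100 = 0.5002 / 29.9900 * 100 = 1.6679 %
Ts = 80 + k * Cr2O3% = 80 + 8.2970 * 1.6679 = 93.8386 C


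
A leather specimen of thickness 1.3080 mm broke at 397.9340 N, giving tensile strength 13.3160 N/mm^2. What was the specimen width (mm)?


Formula: w = F / (TS * t)
Substituting: w = 397.9340 / (13.3160 * 1.3080)
Result: 22.8470 mm


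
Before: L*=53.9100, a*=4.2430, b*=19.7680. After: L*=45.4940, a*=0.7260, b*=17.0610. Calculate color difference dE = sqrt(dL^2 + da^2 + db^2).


dL = -8.4160, da = -3.5170, db = -2.7070
dE = sqrt((-8.4160)^2 + (-3.5170)^2 + (-2.7070)^2) = 9.5145


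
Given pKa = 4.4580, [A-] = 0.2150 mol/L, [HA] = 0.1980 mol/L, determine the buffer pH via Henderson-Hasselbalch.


ratio = [A-] / [HA] = 0.2150 / 0.1980 = 1.0859
log10(ratio) = 0.0357733
pH = pKa + log10(ratio) = 4.4580 + 0.0357733 = 4.4938


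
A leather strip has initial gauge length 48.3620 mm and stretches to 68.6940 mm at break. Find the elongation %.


Formula: Elongation = (Lf - L0) / L0 * 100
Substituting: Elongation = (68.6940 - 48.3620) / 48.3620 * 100
Result: 42.0413 %


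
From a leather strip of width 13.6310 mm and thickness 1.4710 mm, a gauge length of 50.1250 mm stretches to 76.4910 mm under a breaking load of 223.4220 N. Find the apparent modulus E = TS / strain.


TS = F / (w * t) = 223.4220 / (13.6310 * 1.4710) = 11.1426 N/mm^2
strain = (Lf - L0) / L0 = (76.4910 - 50.1250) / 50.1250 = 0.5260
E = TS / strain = 11.1426 / 0.5260 = 21.1834 N/mm^2


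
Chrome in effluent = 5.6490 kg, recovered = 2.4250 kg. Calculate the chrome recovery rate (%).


Formula: Recovery = recovered / input * 100
Substituting: Recovery = 2.4250 / 5.6490 * 100
Result: 42.9280 %


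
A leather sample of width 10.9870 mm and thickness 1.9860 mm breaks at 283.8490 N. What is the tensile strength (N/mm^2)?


Formula: TS = force / (width * thickness)
Substituting: TS = 283.8490 / (10.9870 * 1.9860)
Result: 13.0086 N/mm^2


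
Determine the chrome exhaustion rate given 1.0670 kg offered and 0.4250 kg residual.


Formula: Uptake = (offered - residual) / offered * 100
Substituting: Uptake = (1.0670 - 0.4250) / 1.0670 * 100
Result: 60.1687 %


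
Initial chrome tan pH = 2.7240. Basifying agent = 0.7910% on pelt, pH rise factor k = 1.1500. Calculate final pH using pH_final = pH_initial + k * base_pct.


Formula: pH_final = pH_initial + k * base_pct
Substituting: pH_final = 2.7240 + 1.1500 * 0.7910
Result: 3.6337


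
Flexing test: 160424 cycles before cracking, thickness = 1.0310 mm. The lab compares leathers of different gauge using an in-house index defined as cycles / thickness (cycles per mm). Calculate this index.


Formula: Index = cycles / thickness
Substituting: Index = 160424 / 1.0310
Result: 155600.3880 cycles/mm


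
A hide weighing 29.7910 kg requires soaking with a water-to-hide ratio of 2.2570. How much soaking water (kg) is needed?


Formula: Water = hide_weight * ratio
Substituting: Water = 29.7910 * 2.2570
Result: 67.2383 kg


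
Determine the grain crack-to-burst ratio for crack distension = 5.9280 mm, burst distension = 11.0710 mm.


Formula: Ratio = crack / burst
Substituting: Ratio = 5.9280 / 11.0710
Result: 0.5355


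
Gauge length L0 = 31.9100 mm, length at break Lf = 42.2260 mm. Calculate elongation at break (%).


Formula: Elongation = (Lf - L0) / L0 * 100
Substituting: Elongation = (42.2260 - 31.9100) / 31.9100 * 100
Result: 32.3284 %


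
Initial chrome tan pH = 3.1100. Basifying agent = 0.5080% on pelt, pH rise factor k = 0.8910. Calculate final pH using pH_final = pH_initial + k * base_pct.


Formula: pH_final = pH_initial + k * base_pct
Substituting: pH_final = 3.1100 + 0.8910 * 0.5080
Result: 3.5626


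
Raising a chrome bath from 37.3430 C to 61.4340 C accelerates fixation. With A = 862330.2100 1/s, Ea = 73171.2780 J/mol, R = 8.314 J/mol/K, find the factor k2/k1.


T1 = 37.3430 + 273.15 = 310.4930 K; T2 = 61.4340 + 273.15 = 334.5840 K
k1 = A * exp(-Ea/(R*T1)) = 862330.2100 * exp(-73171.2780/(8.314*310.4930)) = 4.2221e-07 1/s
k2 = A * exp(-Ea/(R*T2)) = 862330.2100 * exp(-73171.2780/(8.314*334.5840)) = 3.2501e-06 1/s
k2/k1 = 3.2501e-06 / 4.2221e-07 = 7.6978


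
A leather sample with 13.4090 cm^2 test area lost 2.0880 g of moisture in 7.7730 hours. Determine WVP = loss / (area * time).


Formula: WVP = loss / (area * time)
Substituting: WVP = 2.0880 / (13.4090 * 7.7730)
Result: 0.020033 g/(cm^2*hr)


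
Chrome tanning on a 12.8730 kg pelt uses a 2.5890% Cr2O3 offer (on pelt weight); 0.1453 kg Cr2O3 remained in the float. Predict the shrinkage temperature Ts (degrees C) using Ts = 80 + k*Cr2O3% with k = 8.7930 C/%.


Offered = pelt * offer_pct / 100 = 12.8730 * 2.5890 / 100 = 0.3333 kg
Uptake = offered - residual = 0.3333 - 0.1453 = 0.1880 kg
Cr2O3% on pelt = uptake / pelt * 100 = 0.1880 / 12.8730 * 100 = 1.4603 %
Ts = 80 + k * Cr2O3% = 80 + 8.7930 * 1.4603 = 92.8403 C


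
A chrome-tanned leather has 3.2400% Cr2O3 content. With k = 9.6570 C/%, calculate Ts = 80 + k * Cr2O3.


Formula: Ts = 80 + k * Cr2O3
Substituting: Ts = 80 + 9.6570 * 3.2400
Result: 111.2887 C


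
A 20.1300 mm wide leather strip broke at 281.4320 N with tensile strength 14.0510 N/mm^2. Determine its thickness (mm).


Formula: t = F / (TS * w)
Substituting: t = 281.4320 / (14.0510 * 20.1300)
Result: 0.9950 mm


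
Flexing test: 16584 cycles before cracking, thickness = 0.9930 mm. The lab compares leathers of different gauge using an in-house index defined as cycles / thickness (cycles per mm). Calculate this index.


Formula: Index = cycles / thickness
Substituting: Index = 16584 / 0.9930
Result: 16700.9063 cycles/mm


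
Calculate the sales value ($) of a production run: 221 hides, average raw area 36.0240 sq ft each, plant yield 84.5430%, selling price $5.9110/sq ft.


Raw_total = N * avg_area = 221 * 36.0240 = 7961.3040 sq ft
Finished = Raw_total * yield / 100 = 7961.3040 * 84.5430 / 100 = 6730.7252 sq ft
Value = Finished * price = 6730.7252 * 5.9110 = 39785.3169 $


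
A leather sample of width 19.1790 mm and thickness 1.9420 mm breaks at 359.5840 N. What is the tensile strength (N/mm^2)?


Formula: TS = force / (width * thickness)
Substituting: TS = 359.5840 / (19.1790 * 1.9420)
Result: 9.6544 N/mm^2


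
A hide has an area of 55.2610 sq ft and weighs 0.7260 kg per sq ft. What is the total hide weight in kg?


Formula: Weight = area * weight_per_sqft
Substituting: Weight = 55.2610 * 0.7260
Result: 40.1195 kg


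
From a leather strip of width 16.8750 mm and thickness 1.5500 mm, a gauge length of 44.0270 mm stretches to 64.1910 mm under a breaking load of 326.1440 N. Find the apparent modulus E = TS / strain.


TS = F / (w * t) = 326.1440 / (16.8750 * 1.5500) = 12.4691 N/mm^2
strain = (Lf - L0) / L0 = (64.1910 - 44.0270) / 44.0270 = 0.4580
E = TS / strain = 12.4691 / 0.4580 = 27.2255 N/mm^2


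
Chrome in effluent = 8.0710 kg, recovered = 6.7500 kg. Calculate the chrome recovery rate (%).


Formula: Recovery = recovered / input * 100
Substituting: Recovery = 6.7500 / 8.0710 * 100
Result: 83.6328 %


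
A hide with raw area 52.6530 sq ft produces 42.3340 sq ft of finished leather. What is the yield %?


Formula: Yield = finished / raw * 100
Substituting: Yield = 42.3340 / 52.6530 * 100
Result: 80.4019 %


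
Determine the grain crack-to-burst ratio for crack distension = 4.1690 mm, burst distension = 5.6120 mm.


Formula: Ratio = crack / burst
Substituting: Ratio = 4.1690 / 5.6120
Result: 0.7429


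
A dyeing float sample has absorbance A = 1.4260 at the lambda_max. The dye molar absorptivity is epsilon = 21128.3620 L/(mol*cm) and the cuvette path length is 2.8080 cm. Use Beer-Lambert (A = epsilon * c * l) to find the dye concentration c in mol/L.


Formula: c = A / (epsilon * l)
Substituting: c = 1.4260 / (21128.3620 * 2.8080)
Result: 2.4036e-05 mol/L


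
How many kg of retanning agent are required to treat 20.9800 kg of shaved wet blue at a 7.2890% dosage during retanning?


Formula: Retan = substrate * pct / 100
Substituting: Retan = 20.9800 * 7.2890 / 100
Result: 1.5292 kg


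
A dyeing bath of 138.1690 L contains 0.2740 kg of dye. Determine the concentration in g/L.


Formula: Conc = dye_mass(kg) / volume(L) * 1000
Substituting: Conc = 0.2740 / 138.1690 * 1000
Result: 1.9831 g/L


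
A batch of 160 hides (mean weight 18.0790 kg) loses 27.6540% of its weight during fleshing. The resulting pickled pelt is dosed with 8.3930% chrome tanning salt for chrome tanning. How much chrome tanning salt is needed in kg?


Total_raw = N * avg_wt = 160 * 18.0790 = 2892.6400 kg
Substrate = Total_raw * (1 - loss/100) = 2892.6400 * (1 - 27.6540/100) = 2092.7093 kg
Chrome = Substrate * pct / 100 = 2092.7093 * 8.3930 / 100 = 175.6411 kg


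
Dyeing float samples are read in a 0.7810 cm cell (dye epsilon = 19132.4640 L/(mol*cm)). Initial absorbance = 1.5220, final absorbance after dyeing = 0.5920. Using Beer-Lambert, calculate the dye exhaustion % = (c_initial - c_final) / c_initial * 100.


c_initial = A_i / (epsilon * l) = 1.5220 / (19132.4640 * 0.7810) = 1.0186e-04 mol/L
c_final = A_f / (epsilon * l) = 0.5920 / (19132.4640 * 0.7810) = 3.9619e-05 mol/L
Exhaustion = (c_initial - c_final) / c_initial * 100 = (1.0186e-04 - 3.9619e-05) / 1.0186e-04 * 100 = 61.1038 %


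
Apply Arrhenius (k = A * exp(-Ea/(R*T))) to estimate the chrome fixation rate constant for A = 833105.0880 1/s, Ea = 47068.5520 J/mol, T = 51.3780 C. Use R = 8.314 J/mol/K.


T_K = T_C + 273.15 = 51.3780 + 273.15 = 324.5280 K
exponent = -Ea / (R * T_K) = -47068.5520 / (8.314 * 324.5280) = -17.4449
k = A * exp(exponent) = 833105.0880 * exp(-17.4449) = 0.0221041 1/s


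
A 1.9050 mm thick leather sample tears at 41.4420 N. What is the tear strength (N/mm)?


Formula: Tear strength = force / thickness
Substituting: Tear strength = 41.4420 / 1.9050
Result: 21.7543 N/mm


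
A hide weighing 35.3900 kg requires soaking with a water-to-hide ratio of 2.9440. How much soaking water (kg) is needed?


Formula: Water = hide_weight * ratio
Substituting: Water = 35.3900 * 2.9440
Result: 104.1882 kg


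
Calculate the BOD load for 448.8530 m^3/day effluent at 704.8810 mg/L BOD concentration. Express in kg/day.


Formula: BOD_load = volume * conc / 1000
Substituting: BOD_load = 448.8530 * 704.8810 / 1000
Result: 316.3880 kg/day


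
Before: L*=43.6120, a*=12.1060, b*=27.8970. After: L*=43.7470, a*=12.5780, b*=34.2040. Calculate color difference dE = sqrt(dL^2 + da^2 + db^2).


dL = 0.1350, da = 0.4720, db = 6.3070
dE = sqrt(0.1350^2 + 0.4720^2 + 6.3070^2) = 6.3261


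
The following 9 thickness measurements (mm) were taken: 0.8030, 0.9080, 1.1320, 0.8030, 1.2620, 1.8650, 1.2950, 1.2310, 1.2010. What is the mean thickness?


Formula: Average = sum / n
Substituting: Average = 10.5000 / 9
Result: 1.1667 mm


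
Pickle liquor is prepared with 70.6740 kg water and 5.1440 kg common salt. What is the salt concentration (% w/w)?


Formula: Conc = salt / (water + salt) * 100
Substituting: Conc = 5.1440 / (70.6740 + 5.1440) * 100
Result: 6.7847 %


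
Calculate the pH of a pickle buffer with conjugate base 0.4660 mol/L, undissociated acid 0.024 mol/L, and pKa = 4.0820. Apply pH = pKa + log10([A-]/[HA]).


ratio = [A-] / [HA] = 0.4660 / 0.024 = 19.4167
log10(ratio) = 1.2882
pH = pKa + log10(ratio) = 4.0820 + 1.2882 = 5.3702


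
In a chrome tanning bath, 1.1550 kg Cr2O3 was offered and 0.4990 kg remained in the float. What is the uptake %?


Formula: Uptake = (offered - residual) / offered * 100
Substituting: Uptake = (1.1550 - 0.4990) / 1.1550 * 100
Result: 56.7965 %


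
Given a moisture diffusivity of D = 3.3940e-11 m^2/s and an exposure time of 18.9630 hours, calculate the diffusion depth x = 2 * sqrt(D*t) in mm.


t = 18.9630 hr * 3600 = 68266.8000 s
D * t = 3.3940e-11 * 68266.8000 = 2.3170e-06
x = 2 * sqrt(D*t) = 2 * sqrt(2.3170e-06) = 0.00304432 m = 3.0443 mm


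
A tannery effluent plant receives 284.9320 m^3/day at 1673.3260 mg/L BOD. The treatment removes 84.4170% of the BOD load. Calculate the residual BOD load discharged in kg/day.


Load_in = volume * conc / 1000 = 284.9320 * 1673.3260 / 1000 = 476.7841 kg/day
Removed = Load_in * eff / 100 = 476.7841 * 84.4170 / 100 = 402.4869 kg/day
Load_out = Load_in - Removed = 476.7841 - 402.4869 = 74.2973 kg/day


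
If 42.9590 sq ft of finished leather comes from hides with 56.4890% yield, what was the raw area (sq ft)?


Formula: raw = finished * 100 / yield
Substituting: raw = 42.9590 * 100 / 56.4890
Result: 76.0484 sq ft


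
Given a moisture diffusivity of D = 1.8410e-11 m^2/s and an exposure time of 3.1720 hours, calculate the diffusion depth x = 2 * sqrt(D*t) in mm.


t = 3.1720 hr * 3600 = 11419.2000 s
D * t = 1.8410e-11 * 11419.2000 = 2.1023e-07
x = 2 * sqrt(D*t) = 2 * sqrt(2.1023e-07) = 9.1701e-04 m = 0.9170 mm


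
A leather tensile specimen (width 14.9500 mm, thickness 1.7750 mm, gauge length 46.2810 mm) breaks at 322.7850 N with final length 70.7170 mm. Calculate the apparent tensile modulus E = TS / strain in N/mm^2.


TS = F / (w * t) = 322.7850 / (14.9500 * 1.7750) = 12.1639 N/mm^2
strain = (Lf - L0) / L0 = (70.7170 - 46.2810) / 46.2810 = 0.5280
E = TS / strain = 12.1639 / 0.5280 = 23.0381 N/mm^2


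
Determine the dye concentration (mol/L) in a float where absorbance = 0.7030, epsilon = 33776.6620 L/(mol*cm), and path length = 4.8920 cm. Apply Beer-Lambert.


Formula: c = A / (epsilon * l)
Substituting: c = 0.7030 / (33776.6620 * 4.8920)
Result: 4.2545e-06 mol/L


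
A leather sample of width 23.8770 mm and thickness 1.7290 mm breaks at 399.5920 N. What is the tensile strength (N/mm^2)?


Formula: TS = force / (width * thickness)
Substituting: TS = 399.5920 / (23.8770 * 1.7290)
Result: 9.6793 N/mm^2


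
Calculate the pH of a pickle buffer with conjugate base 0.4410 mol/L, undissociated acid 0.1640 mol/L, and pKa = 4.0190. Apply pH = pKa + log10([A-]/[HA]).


ratio = [A-] / [HA] = 0.4410 / 0.1640 = 2.6890
log10(ratio) = 0.4296
pH = pKa + log10(ratio) = 4.0190 + 0.4296 = 4.4486


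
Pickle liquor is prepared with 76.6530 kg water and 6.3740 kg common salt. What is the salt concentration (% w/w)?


Formula: Conc = salt / (water + salt) * 100
Substituting: Conc = 6.3740 / (76.6530 + 6.3740) * 100
Result: 7.6770 %


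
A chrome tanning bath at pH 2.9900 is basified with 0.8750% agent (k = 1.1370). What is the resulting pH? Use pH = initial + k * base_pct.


Formula: pH_final = pH_initial + k * base_pct
Substituting: pH_final = 2.9900 + 1.1370 * 0.8750
Result: 3.9849


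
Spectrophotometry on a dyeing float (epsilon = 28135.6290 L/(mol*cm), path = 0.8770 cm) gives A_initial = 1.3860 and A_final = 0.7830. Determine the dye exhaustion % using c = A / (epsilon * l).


c_initial = A_i / (epsilon * l) = 1.3860 / (28135.6290 * 0.8770) = 5.6170e-05 mol/L
c_final = A_f / (epsilon * l) = 0.7830 / (28135.6290 * 0.8770) = 3.1733e-05 mol/L
Exhaustion = (c_initial - c_final) / c_initial * 100 = (5.6170e-05 - 3.1733e-05) / 5.6170e-05 * 100 = 43.5065 %


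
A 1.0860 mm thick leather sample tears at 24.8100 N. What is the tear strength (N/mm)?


Formula: Tear strength = force / thickness
Substituting: Tear strength = 24.8100 / 1.0860
Result: 22.8453 N/mm


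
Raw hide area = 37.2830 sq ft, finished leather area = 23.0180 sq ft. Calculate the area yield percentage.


Formula: Yield = finished / raw * 100
Substituting: Yield = 23.0180 / 37.2830 * 100
Result: 61.7386 %


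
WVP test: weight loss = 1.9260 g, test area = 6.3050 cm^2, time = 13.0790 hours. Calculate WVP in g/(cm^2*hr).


Formula: WVP = loss / (area * time)
Substituting: WVP = 1.9260 / (6.3050 * 13.0790)
Result: 0.0233559 g/(cm^2*hr)


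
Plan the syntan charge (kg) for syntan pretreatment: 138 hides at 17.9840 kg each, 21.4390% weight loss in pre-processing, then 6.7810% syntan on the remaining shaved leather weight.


Total_raw = N * avg_wt = 138 * 17.9840 = 2481.7920 kg
Substrate = Total_raw * (1 - loss/100) = 2481.7920 * (1 - 21.4390/100) = 1949.7206 kg
Syntan = Substrate * pct / 100 = 1949.7206 * 6.7810 / 100 = 132.2106 kg


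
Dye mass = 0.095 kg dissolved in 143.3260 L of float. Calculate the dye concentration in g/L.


Formula: Conc = dye_mass(kg) / volume(L) * 1000
Substituting: Conc = 0.095 / 143.3260 * 1000
Result: 0.6628 g/L


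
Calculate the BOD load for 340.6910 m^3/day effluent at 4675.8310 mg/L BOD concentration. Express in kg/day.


Formula: BOD_load = volume * conc / 1000
Substituting: BOD_load = 340.6910 * 4675.8310 / 1000
Result: 1593.0135 kg/day


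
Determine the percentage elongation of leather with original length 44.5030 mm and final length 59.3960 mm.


Formula: Elongation = (Lf - L0) / L0 * 100
Substituting: Elongation = (59.3960 - 44.5030) / 44.5030 * 100
Result: 33.4652 %


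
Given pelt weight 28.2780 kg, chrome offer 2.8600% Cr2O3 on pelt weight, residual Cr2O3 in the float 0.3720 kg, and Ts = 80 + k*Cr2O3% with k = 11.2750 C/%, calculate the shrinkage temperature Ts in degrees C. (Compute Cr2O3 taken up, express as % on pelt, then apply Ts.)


Offered = pelt * offer_pct / 100 = 28.2780 * 2.8600 / 100 = 0.8088 kg
Uptake = offered - residual = 0.8088 - 0.3720 = 0.4368 kg
Cr2O3% on pelt = uptake / pelt * 100 = 0.4368 / 28.2780 * 100 = 1.5445 %
Ts = 80 + k * Cr2O3% = 80 + 11.2750 * 1.5445 = 97.4141 C


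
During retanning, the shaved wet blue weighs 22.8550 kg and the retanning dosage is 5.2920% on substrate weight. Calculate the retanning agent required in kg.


Formula: Retan = substrate * pct / 100
Substituting: Retan = 22.8550 * 5.2920 / 100
Result: 1.2095 kg


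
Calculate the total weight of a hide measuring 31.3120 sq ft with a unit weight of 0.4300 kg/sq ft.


Formula: Weight = area * weight_per_sqft
Substituting: Weight = 31.3120 * 0.4300
Result: 13.4642 kg


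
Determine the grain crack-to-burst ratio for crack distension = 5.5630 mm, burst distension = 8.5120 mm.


Formula: Ratio = crack / burst
Substituting: Ratio = 5.5630 / 8.5120
Result: 0.6535


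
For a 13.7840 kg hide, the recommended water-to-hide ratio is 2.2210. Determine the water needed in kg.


Formula: Water = hide_weight * ratio
Substituting: Water = 13.7840 * 2.2210
Result: 30.6143 kg


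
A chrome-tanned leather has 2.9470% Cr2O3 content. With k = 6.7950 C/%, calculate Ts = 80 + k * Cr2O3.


Formula: Ts = 80 + k * Cr2O3
Substituting: Ts = 80 + 6.7950 * 2.9470
Result: 100.0249 C


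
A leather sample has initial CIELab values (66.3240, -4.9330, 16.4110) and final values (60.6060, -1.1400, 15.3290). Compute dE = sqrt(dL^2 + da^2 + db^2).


dL = -5.7180, da = 3.7930, db = -1.0820
dE = sqrt((-5.7180)^2 + 3.7930^2 + (-1.0820)^2) = 6.9464


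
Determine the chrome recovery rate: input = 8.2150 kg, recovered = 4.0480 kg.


Formula: Recovery = recovered / input * 100
Substituting: Recovery = 4.0480 / 8.2150 * 100
Result: 49.2757 %


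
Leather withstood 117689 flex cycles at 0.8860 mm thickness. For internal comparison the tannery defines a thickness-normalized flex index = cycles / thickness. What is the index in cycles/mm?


Formula: Index = cycles / thickness
Substituting: Index = 117689 / 0.8860
Result: 132831.8284 cycles/mm


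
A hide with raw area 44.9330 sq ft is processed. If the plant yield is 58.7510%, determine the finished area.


Formula: finished = raw * yield / 100
Substituting: finished = 44.9330 * 58.7510 / 100
Result: 26.3986 sq ft


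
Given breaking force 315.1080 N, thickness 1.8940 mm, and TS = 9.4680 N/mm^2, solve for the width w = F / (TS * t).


Formula: w = F / (TS * t)
Substituting: w = 315.1080 / (9.4680 * 1.8940)
Result: 17.5720 mm


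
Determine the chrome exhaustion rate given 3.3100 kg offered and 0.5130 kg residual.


Formula: Uptake = (offered - residual) / offered * 100
Substituting: Uptake = (3.3100 - 0.5130) / 3.3100 * 100
Result: 84.5015 %


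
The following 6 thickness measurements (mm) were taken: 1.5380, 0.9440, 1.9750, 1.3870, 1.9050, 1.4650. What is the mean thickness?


Formula: Average = sum / n
Substituting: Average = 9.2140 / 6
Result: 1.5357 mm


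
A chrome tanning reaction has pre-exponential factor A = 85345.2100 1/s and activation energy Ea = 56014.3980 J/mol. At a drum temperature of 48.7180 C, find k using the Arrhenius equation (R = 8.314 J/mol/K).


T_K = T_C + 273.15 = 48.7180 + 273.15 = 321.8680 K
exponent = -Ea / (R * T_K) = -56014.3980 / (8.314 * 321.8680) = -20.9321
k = A * exp(exponent) = 85345.2100 * exp(-20.9321) = 6.9263e-05 1/s


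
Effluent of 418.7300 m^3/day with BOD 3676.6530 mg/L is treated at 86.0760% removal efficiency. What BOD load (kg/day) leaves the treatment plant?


Load_in = volume * conc / 1000 = 418.7300 * 3676.6530 / 1000 = 1539.5249 kg/day
Removed = Load_in * eff / 100 = 1539.5249 * 86.0760 / 100 = 1325.1615 kg/day
Load_out = Load_in - Removed = 1539.5249 - 1325.1615 = 214.3634 kg/day


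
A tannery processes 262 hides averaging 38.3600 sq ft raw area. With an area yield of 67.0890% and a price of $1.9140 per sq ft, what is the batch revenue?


Raw_total = N * avg_area = 262 * 38.3600 = 10050.3200 sq ft
Finished = Raw_total * yield / 100 = 10050.3200 * 67.0890 / 100 = 6742.6592 sq ft
Value = Finished * price = 6742.6592 * 1.9140 = 12905.4497 $


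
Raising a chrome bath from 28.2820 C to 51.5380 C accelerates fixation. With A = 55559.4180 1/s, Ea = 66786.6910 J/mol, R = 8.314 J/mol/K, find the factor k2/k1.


T1 = 28.2820 + 273.15 = 301.4320 K; T2 = 51.5380 + 273.15 = 324.6880 K
k1 = A * exp(-Ea/(R*T1)) = 55559.4180 * exp(-66786.6910/(8.314*301.4320)) = 1.4825e-07 1/s
k2 = A * exp(-Ea/(R*T2)) = 55559.4180 * exp(-66786.6910/(8.314*324.6880)) = 9.9992e-07 1/s
k2/k1 = 9.9992e-07 / 1.4825e-07 = 6.7450


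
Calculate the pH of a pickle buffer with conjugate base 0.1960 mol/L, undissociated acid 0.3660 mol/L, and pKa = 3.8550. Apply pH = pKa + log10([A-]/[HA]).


ratio = [A-] / [HA] = 0.1960 / 0.3660 = 0.5355
log10(ratio) = -0.2712
pH = pKa + log10(ratio) = 3.8550 - 0.2712 = 3.5838


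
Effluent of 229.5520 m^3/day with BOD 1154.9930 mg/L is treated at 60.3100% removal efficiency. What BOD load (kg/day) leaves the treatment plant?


Load_in = volume * conc / 1000 = 229.5520 * 1154.9930 / 1000 = 265.1310 kg/day
Removed = Load_in * eff / 100 = 265.1310 * 60.3100 / 100 = 159.9005 kg/day
Load_out = Load_in - Removed = 265.1310 - 159.9005 = 105.2305 kg/day


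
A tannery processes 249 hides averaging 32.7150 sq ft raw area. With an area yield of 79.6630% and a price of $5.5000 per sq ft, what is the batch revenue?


Raw_total = N * avg_area = 249 * 32.7150 = 8146.0350 sq ft
Finished = Raw_total * yield / 100 = 8146.0350 * 79.6630 / 100 = 6489.3759 sq ft
Value = Finished * price = 6489.3759 * 5.5000 = 35691.5672 $


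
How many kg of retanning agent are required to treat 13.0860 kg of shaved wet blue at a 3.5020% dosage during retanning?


Formula: Retan = substrate * pct / 100
Substituting: Retan = 13.0860 * 3.5020 / 100
Result: 0.4583 kg


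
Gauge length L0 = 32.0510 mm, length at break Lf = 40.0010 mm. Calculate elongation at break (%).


Formula: Elongation = (Lf - L0) / L0 * 100
Substituting: Elongation = (40.0010 - 32.0510) / 32.0510 * 100
Result: 24.8042 %


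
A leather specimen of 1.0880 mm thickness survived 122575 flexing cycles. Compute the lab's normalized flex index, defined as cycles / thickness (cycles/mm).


Formula: Index = cycles / thickness
Substituting: Index = 122575 / 1.0880
Result: 112660.8456 cycles/mm


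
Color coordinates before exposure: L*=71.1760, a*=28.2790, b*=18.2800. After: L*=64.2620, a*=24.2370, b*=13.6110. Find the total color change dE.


dL = -6.9140, da = -4.0420, db = -4.6690
dE = sqrt((-6.9140)^2 + (-4.0420)^2 + (-4.6690)^2) = 9.2704


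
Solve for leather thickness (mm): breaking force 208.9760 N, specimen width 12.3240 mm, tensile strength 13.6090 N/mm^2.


Formula: t = F / (TS * w)
Substituting: t = 208.9760 / (13.6090 * 12.3240)
Result: 1.2460 mm


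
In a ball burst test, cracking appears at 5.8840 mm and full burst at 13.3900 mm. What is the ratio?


Formula: Ratio = crack / burst
Substituting: Ratio = 5.8840 / 13.3900
Result: 0.4394


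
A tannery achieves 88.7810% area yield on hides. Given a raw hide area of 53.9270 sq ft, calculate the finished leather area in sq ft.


Formula: finished = raw * yield / 100
Substituting: finished = 53.9270 * 88.7810 / 100
Result: 47.8769 sq ft


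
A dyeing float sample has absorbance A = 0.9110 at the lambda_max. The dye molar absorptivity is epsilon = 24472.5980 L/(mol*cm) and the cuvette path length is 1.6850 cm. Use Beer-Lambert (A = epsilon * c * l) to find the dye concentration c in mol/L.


Formula: c = A / (epsilon * l)
Substituting: c = 0.9110 / (24472.5980 * 1.6850)
Result: 2.2092e-05 mol/L


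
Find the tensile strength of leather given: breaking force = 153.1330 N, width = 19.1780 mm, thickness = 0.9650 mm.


Formula: TS = force / (width * thickness)
Substituting: TS = 153.1330 / (19.1780 * 0.9650)
Result: 8.2744 N/mm^2


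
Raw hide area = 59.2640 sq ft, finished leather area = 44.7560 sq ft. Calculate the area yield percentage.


Formula: Yield = finished / raw * 100
Substituting: Yield = 44.7560 / 59.2640 * 100
Result: 75.5197 %


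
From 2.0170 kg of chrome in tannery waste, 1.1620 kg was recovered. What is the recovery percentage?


Formula: Recovery = recovered / input * 100
Substituting: Recovery = 1.1620 / 2.0170 * 100
Result: 57.6103 %


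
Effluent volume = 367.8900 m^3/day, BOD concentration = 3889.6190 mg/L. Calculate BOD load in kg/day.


Formula: BOD_load = volume * conc / 1000
Substituting: BOD_load = 367.8900 * 3889.6190 / 1000
Result: 1430.9519 kg/day


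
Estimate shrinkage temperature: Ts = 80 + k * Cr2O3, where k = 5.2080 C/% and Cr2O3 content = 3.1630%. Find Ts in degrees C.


Formula: Ts = 80 + k * Cr2O3
Substituting: Ts = 80 + 5.2080 * 3.1630
Result: 96.4729 C


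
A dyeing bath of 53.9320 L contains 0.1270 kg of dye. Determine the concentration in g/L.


Formula: Conc = dye_mass(kg) / volume(L) * 1000
Substituting: Conc = 0.1270 / 53.9320 * 1000
Result: 2.3548 g/L


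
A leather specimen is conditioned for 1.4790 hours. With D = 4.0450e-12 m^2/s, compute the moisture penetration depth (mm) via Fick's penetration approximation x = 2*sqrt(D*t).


t = 1.4790 hr * 3600 = 5324.4000 s
D * t = 4.0450e-12 * 5324.4000 = 2.1537e-08
x = 2 * sqrt(D*t) = 2 * sqrt(2.1537e-08) = 2.9351e-04 m = 0.2935 mm


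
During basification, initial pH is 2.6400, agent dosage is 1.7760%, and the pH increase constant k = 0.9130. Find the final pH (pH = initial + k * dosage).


Formula: pH_final = pH_initial + k * base_pct
Substituting: pH_final = 2.6400 + 0.9130 * 1.7760
Result: 4.2615


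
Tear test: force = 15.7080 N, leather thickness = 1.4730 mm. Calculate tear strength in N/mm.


Formula: Tear strength = force / thickness
Substituting: Tear strength = 15.7080 / 1.4730
Result: 10.6640 N/mm
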